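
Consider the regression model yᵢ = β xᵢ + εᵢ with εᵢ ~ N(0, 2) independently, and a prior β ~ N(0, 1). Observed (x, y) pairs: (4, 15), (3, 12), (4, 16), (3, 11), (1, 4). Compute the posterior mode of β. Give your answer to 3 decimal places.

β̂_MAP = 3.717

log p(β | y) = −Σ(yᵢ − βxᵢ)²/(2·2) − β²/(2·1) + const.
Setting the derivative to zero: Σxᵢ(yᵢ − βxᵢ)/2 − β/1 = 0, so β = Σxᵢyᵢ / (Σxᵢ² + σ²/τ²).
Σxᵢyᵢ = 4·15 + 3·12 + 4·16 + 3·11 + 1·4 = 197; Σxᵢ² = 51; σ²/τ² = 2.
β̂_MAP = 197 / (51 + 2) = 197/53 ≈ 3.717.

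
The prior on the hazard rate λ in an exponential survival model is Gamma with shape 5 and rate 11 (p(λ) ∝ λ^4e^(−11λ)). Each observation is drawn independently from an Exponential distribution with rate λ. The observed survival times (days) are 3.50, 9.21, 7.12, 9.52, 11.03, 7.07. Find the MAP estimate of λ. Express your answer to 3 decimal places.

λ̂_MAP = 0.171

The Exponential(rate=λ) likelihood is ∝ λ^n e^(−λΣtᵢ). Here n = 6 and Σtᵢ = 3.50 + 9.21 + 7.12 + 9.52 + 11.03 + 7.07 = 47.45.
Posterior ∝ λ^4e^(−11λ) · λ^6e^(−47.45λ) = λ^10e^(−58.45λ), i.e. Gamma(11, 58.45).
Mode = (a−1)/b = 10/58.45 ≈ 0.171.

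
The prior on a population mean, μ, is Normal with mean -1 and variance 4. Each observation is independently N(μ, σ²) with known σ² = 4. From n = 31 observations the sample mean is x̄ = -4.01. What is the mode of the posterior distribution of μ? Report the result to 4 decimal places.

n = 31, x̄ = -4.01.
For a Normal prior and Normal likelihood with known variance, the posterior is Normal; its mode equals its mean, the precision-weighted average.
Prior precision 1/σ₀² = 1/4 = 0.25; data precision n/σ² = 31/4 = 7.75.
μ̂ = (0.25·(-1) + 7.75·(-4.01)) / (0.25 + 7.75) = (-31.3275)/8 = -3.9159375 ≈ -3.9159.

μ̂_MAP = -3.9159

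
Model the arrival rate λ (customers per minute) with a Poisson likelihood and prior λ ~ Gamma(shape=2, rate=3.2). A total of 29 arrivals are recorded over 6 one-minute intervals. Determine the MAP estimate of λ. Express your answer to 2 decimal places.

Σxᵢ = 29, n = 6.
Posterior ∝ λe^(−3.2λ) · λ^29e^(−6λ) = λ^30e^(−9.2λ), i.e. Gamma(shape=31, rate=9.2).
The mode of a Gamma(a, b) with a ≥ 1 (shape–rate) is (a−1)/b = 30/9.2 ≈ 3.26.

λ̂_MAP = 3.26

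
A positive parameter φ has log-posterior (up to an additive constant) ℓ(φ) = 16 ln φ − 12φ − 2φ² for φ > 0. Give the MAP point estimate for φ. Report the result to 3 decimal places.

ℓ'(φ) = 16/φ − 12 − 4φ. Setting this to zero and multiplying by φ: 4φ² + 12φ − 16 = 0.
φ = (−12 + √(12² + 4·4·16)) / (2·4) = (−12 + √400) / 8 = (−12 + 20)/8 = 1.
ℓ''(φ) = −16/φ² − 4 < 0, confirming a maximum.

φ̂_MAP = 1.000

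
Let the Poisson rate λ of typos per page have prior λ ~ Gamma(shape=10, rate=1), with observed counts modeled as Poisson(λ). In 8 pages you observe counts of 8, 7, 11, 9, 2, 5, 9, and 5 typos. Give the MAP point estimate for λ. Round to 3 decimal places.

λ̂_MAP = 7.222

Σxᵢ = 8+7+11+9+2+5+9+5 = 56, with n = 8.
Posterior ∝ λ^9e^(−1λ) · λ^56e^(−8λ) = λ^65e^(−9λ), i.e. Gamma(shape=66, rate=9).
The mode of a Gamma(a, b) with a ≥ 1 (shape–rate) is (a−1)/b = 65/9 ≈ 7.222.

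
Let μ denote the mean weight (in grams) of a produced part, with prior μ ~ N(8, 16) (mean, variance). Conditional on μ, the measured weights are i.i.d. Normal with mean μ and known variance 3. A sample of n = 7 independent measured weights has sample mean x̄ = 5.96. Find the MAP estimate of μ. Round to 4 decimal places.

μ̂_MAP = 6.0132

n = 7, x̄ = 5.96.
For a Normal prior and Normal likelihood with known variance, the posterior is Normal; its mode equals its mean, the precision-weighted average.
Prior precision 1/σ₀² = 1/16 = 0.0625; data precision n/σ² = 7/3.
μ̂ = (0.0625·8 + (7/3)·5.96) / (0.0625 + 7/3) = (2161/150)/(115/48) = 17288/2875 ≈ 6.0132.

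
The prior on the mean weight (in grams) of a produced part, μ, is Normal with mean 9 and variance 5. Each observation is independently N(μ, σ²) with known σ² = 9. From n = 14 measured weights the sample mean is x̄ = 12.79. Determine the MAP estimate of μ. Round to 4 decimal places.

μ̂_MAP = 12.3582

n = 14, x̄ = 12.79.
For a Normal prior and Normal likelihood with known variance, the posterior is Normal; its mode equals its mean, the precision-weighted average.
Prior precision 1/σ₀² = 1/5 = 0.2; data precision n/σ² = 14/9.
μ̂ = (0.2·9 + (14/9)·12.79) / (0.2 + 14/9) = (9763/450)/(79/45) = 9763/790 ≈ 12.3582.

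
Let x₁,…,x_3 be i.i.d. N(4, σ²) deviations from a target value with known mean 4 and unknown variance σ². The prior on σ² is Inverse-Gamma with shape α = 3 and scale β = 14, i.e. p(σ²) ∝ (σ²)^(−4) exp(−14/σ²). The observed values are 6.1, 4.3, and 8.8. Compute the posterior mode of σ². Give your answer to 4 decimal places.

Sum of squared deviations about the known mean: SS = (6.1−4)² + (4.3−4)² + (8.8−4)² = 27.54.
The Normal likelihood contributes (σ²)^(−n/2) exp(−SS/(2σ²)), so the posterior is Inverse-Gamma(α + n/2, β + SS/2) = Inverse-Gamma(4.5, 27.77).
The mode of Inverse-Gamma(a, b) is b/(a+1) = 27.77/5.5 ≈ 5.0491.

σ̂²_MAP = 5.0491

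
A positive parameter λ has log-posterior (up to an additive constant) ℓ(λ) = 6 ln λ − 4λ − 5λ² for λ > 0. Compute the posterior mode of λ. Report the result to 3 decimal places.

ℓ'(λ) = 6/λ − 4 − 10λ. Setting this to zero and multiplying by λ: 10λ² + 4λ − 6 = 0.
λ = (−4 + √(4² + 4·10·6)) / (2·10) = (−4 + √256) / 20 = (−4 + 16)/20 = 3/5.
ℓ''(λ) = −6/λ² − 10 < 0, confirming a maximum.

λ̂_MAP = 0.600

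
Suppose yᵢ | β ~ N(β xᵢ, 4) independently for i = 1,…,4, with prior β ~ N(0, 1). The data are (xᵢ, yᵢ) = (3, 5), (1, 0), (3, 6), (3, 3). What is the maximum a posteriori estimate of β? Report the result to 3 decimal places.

log p(β | y) = −Σ(yᵢ − βxᵢ)²/(2·4) − β²/(2·1) + const.
Setting the derivative to zero: Σxᵢ(yᵢ − βxᵢ)/4 − β/1 = 0, so β = Σxᵢyᵢ / (Σxᵢ² + σ²/τ²).
Σxᵢyᵢ = 3·5 + 1·0 + 3·6 + 3·3 = 42; Σxᵢ² = 28; σ²/τ² = 4.
β̂_MAP = 42 / (28 + 4) = 42/32 ≈ 1.313.

β̂_MAP = 1.313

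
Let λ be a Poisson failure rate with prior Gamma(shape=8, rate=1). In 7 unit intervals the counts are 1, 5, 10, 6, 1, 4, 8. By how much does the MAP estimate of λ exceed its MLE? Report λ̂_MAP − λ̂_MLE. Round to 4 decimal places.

MAP − MLE = 0.2500

Σxᵢ = 35. Posterior is Gamma(43, 8); MAP = (43−1)/8 = 42/8 ≈ 5.25000.
MLE = x̄ = 35/7 ≈ 5.00000.
Difference = 42/8 − 35/7 = 1/4 ≈ 0.2500.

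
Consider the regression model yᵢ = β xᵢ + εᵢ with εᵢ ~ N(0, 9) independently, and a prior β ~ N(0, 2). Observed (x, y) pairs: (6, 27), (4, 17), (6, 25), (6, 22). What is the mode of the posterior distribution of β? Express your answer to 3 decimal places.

log p(β | y) = −Σ(yᵢ − βxᵢ)²/(2·9) − β²/(2·2) + const.
Setting the derivative to zero: Σxᵢ(yᵢ − βxᵢ)/9 − β/2 = 0, so β = Σxᵢyᵢ / (Σxᵢ² + σ²/τ²).
Σxᵢyᵢ = 6·27 + 4·17 + 6·25 + 6·22 = 512; Σxᵢ² = 124; σ²/τ² = 4.5.
β̂_MAP = 512 / (124 + 4.5) = 512/128.5 ≈ 3.984.

β̂_MAP = 3.984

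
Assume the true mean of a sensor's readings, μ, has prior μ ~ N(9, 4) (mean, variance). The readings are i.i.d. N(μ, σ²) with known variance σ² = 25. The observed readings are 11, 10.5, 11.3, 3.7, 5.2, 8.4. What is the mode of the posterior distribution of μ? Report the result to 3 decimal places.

μ̂_MAP = 8.682

n = 6; x̄ = (11 + 10.5 + 11.3 + 3.7 + 5.2 + 8.4)/6 = 50.1/6 = 8.35.
For a Normal prior and Normal likelihood with known variance, the posterior is Normal; its mode equals its mean, the precision-weighted average.
Prior precision 1/σ₀² = 1/4 = 0.25; data precision n/σ² = 6/25 = 0.24.
μ̂ = (0.25·9 + 0.24·8.35) / (0.25 + 0.24) = 4.254/0.49 = 2127/245 ≈ 8.682.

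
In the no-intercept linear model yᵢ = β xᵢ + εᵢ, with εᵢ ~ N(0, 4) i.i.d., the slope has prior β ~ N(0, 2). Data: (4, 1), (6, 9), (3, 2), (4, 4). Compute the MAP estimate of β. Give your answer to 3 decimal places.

β̂_MAP = 1.013

log p(β | y) = −Σ(yᵢ − βxᵢ)²/(2·4) − β²/(2·2) + const.
Setting the derivative to zero: Σxᵢ(yᵢ − βxᵢ)/4 − β/2 = 0, so β = Σxᵢyᵢ / (Σxᵢ² + σ²/τ²).
Σxᵢyᵢ = 4·1 + 6·9 + 3·2 + 4·4 = 80; Σxᵢ² = 77; σ²/τ² = 2.
β̂_MAP = 80 / (77 + 2) = 80/79 ≈ 1.013.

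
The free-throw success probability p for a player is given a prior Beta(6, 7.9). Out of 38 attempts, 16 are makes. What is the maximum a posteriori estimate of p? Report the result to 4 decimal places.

p̂_MAP = 0.4208

Prior: Beta(6, 7.9).
Data: 16 successes in 38 trials. The binomial likelihood contributes p^16(1−p)^22, so the posterior is Beta(6+16, 7.9+22) = Beta(22, 29.9).
For Beta(a, b) with a, b > 1 the mode is (a−1)/(a+b−2) = 21/49.9 ≈ 0.4208.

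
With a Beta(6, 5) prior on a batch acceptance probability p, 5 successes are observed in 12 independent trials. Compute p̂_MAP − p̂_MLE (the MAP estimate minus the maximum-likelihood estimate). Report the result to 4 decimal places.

MAP − MLE = 0.0595

Posterior is Beta(11, 12); MAP = (11−1)/(23−2) = 10/21 ≈ 0.47619.
MLE ignores the prior: p̂_MLE = k/n = 5/12 ≈ 0.41667.
Difference = 10/21 − 5/12 = 5/84 ≈ 0.0595.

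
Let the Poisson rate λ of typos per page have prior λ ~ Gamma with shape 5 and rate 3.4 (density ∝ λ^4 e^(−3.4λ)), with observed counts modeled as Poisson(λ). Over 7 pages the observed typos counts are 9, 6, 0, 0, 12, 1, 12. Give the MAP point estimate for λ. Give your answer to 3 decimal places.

λ̂_MAP = 4.231

Σxᵢ = 9+6+0+0+12+1+12 = 40, with n = 7.
Posterior ∝ λ^4e^(−3.4λ) · λ^40e^(−7λ) = λ^44e^(−10.4λ), i.e. Gamma(shape=45, rate=10.4).
The mode of a Gamma(a, b) with a ≥ 1 (shape–rate) is (a−1)/b = 44/10.4 ≈ 4.231.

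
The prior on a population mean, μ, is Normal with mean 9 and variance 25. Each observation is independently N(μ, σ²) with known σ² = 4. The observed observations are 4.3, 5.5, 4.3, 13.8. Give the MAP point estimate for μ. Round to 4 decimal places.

n = 4; x̄ = (4.3 + 5.5 + 4.3 + 13.8)/4 = 27.9/4 = 6.975.
For a Normal prior and Normal likelihood with known variance, the posterior is Normal; its mode equals its mean, the precision-weighted average.
Prior precision 1/σ₀² = 1/25 = 0.04; data precision n/σ² = 4/4 = 1.
μ̂ = (0.04·9 + 1·6.975) / (0.04 + 1) = 7.335/1.04 = 1467/208 ≈ 7.0529.

μ̂_MAP = 7.0529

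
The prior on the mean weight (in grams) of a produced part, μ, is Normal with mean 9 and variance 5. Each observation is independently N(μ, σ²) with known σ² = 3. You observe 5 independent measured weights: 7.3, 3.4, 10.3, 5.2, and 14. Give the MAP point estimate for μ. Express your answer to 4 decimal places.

n = 5; x̄ = (7.3 + 3.4 + 10.3 + 5.2 + 14)/5 = 40.2/5 = 8.04.
For a Normal prior and Normal likelihood with known variance, the posterior is Normal; its mode equals its mean, the precision-weighted average.
Prior precision 1/σ₀² = 1/5 = 0.2; data precision n/σ² = 5/3.
μ̂ = (0.2·9 + (5/3)·8.04) / (0.2 + 5/3) = 15.2/(28/15) = 57/7 ≈ 8.1429.

μ̂_MAP = 8.1429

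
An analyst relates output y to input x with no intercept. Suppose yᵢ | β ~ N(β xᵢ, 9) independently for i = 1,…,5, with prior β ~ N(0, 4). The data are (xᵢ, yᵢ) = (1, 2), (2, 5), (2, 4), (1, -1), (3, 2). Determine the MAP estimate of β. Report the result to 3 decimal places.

log p(β | y) = −Σ(yᵢ − βxᵢ)²/(2·9) − β²/(2·4) + const.
Setting the derivative to zero: Σxᵢ(yᵢ − βxᵢ)/9 − β/4 = 0, so β = Σxᵢyᵢ / (Σxᵢ² + σ²/τ²).
Σxᵢyᵢ = 1·2 + 2·5 + 2·4 + 1·(-1) + 3·2 = 25; Σxᵢ² = 19; σ²/τ² = 2.25.
β̂_MAP = 25 / (19 + 2.25) = 25/21.25 ≈ 1.176.

β̂_MAP = 1.176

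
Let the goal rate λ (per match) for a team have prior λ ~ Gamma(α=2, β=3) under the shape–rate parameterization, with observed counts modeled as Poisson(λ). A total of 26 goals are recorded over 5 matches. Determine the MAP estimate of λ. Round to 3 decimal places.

Σxᵢ = 26, n = 5.
Posterior ∝ λe^(−3λ) · λ^26e^(−5λ) = λ^27e^(−8λ), i.e. Gamma(shape=28, rate=8).
The mode of a Gamma(a, b) with a ≥ 1 (shape–rate) is (a−1)/b = 27/8 ≈ 3.375.

λ̂_MAP = 3.375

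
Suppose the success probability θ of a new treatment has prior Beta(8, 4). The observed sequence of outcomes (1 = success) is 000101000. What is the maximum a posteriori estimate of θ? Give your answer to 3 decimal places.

Prior: Beta(8, 4).
Data: 2 successes in 9 trials (from the sequence). The binomial likelihood contributes θ^2(1−θ)^7, so the posterior is Beta(8+2, 4+7) = Beta(10, 11).
For Beta(a, b) with a, b > 1 the mode is (a−1)/(a+b−2) = 9/19 ≈ 0.474.

θ̂_MAP = 0.474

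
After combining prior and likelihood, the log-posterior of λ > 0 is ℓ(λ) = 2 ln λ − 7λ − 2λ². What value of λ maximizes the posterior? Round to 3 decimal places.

ℓ'(λ) = 2/λ − 7 − 4λ. Setting this to zero and multiplying by λ: 4λ² + 7λ − 2 = 0.
λ = (−7 + √(7² + 4·4·2)) / (2·4) = (−7 + √81) / 8 = (−7 + 9)/8 = 1/4.
ℓ''(λ) = −2/λ² − 4 < 0, confirming a maximum.

λ̂_MAP = 0.250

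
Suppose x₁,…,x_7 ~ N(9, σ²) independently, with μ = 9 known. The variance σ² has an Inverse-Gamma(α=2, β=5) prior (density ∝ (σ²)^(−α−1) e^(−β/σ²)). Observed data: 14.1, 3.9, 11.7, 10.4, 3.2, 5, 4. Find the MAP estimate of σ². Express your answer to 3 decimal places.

Sum of squared deviations about the known mean: SS = (14.1−9)² + (3.9−9)² + (11.7−9)² + (10.4−9)² + (3.2−9)² + (5−9)² + (4−9)² = 135.91.
The Normal likelihood contributes (σ²)^(−n/2) exp(−SS/(2σ²)), so the posterior is Inverse-Gamma(α + n/2, β + SS/2) = Inverse-Gamma(5.5, 72.955).
The mode of Inverse-Gamma(a, b) is b/(a+1) = 72.955/6.5 ≈ 11.224.

σ̂²_MAP = 11.224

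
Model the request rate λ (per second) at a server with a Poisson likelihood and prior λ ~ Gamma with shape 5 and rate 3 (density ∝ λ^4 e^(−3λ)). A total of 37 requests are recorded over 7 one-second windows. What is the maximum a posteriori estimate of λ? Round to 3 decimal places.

Σxᵢ = 37, n = 7.
Posterior ∝ λ^4e^(−3λ) · λ^37e^(−7λ) = λ^41e^(−10λ), i.e. Gamma(shape=42, rate=10).
The mode of a Gamma(a, b) with a ≥ 1 (shape–rate) is (a−1)/b = 41/10 ≈ 4.100.

λ̂_MAP = 4.100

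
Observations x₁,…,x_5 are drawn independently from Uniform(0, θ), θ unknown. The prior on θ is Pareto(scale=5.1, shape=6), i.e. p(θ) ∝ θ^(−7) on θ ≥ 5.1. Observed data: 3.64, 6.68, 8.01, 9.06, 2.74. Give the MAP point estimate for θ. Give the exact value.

The Uniform(0, θ) likelihood is θ^(−n) for θ ≥ max(xᵢ), zero otherwise. Here max(xᵢ) = 9.06.
Posterior ∝ θ^(−7) · θ^(−5) = θ^(−12) on θ ≥ max(5.1, 9.06) = 9.06.
This density is strictly decreasing in θ, so the posterior mode lies at the lower boundary of the support.

θ̂_MAP = 9.06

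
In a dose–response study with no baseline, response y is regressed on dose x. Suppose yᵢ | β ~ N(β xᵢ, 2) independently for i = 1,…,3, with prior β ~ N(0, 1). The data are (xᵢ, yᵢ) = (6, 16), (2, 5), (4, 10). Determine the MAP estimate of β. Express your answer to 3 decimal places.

β̂_MAP = 2.517

log p(β | y) = −Σ(yᵢ − βxᵢ)²/(2·2) − β²/(2·1) + const.
Setting the derivative to zero: Σxᵢ(yᵢ − βxᵢ)/2 − β/1 = 0, so β = Σxᵢyᵢ / (Σxᵢ² + σ²/τ²).
Σxᵢyᵢ = 6·16 + 2·5 + 4·10 = 146; Σxᵢ² = 56; σ²/τ² = 2.
β̂_MAP = 146 / (56 + 2) = 146/58 ≈ 2.517.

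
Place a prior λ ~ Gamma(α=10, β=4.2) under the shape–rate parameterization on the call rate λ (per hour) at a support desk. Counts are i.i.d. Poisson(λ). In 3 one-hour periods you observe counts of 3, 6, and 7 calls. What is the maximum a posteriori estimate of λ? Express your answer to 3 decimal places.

Σxᵢ = 3+6+7 = 16, with n = 3.
Posterior ∝ λ^9e^(−4.2λ) · λ^16e^(−3λ) = λ^25e^(−7.2λ), i.e. Gamma(shape=26, rate=7.2).
The mode of a Gamma(a, b) with a ≥ 1 (shape–rate) is (a−1)/b = 25/7.2 ≈ 3.472.

λ̂_MAP = 3.472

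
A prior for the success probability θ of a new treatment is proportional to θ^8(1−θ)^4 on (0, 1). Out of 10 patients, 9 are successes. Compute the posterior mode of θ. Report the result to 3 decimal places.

θ̂_MAP = 0.773

The prior density ∝ θ^8(1−θ)^4 is the kernel of Beta(9, 5).
Data: 9 successes in 10 trials. The binomial likelihood contributes θ^9(1−θ)^1, so the posterior is Beta(9+9, 5+1) = Beta(18, 6).
For Beta(a, b) with a, b > 1 the mode is (a−1)/(a+b−2) = 17/22 ≈ 0.773.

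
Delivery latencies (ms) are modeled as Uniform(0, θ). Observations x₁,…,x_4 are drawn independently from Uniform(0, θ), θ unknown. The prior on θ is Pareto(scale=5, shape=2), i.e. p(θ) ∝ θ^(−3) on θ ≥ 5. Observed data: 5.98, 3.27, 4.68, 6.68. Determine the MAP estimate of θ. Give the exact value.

θ̂_MAP = 6.68

The Uniform(0, θ) likelihood is θ^(−n) for θ ≥ max(xᵢ), zero otherwise. Here max(xᵢ) = 6.68.
Posterior ∝ θ^(−3) · θ^(−4) = θ^(−7) on θ ≥ max(5, 6.68) = 6.68.
This density is strictly decreasing in θ, so the posterior mode lies at the lower boundary of the support.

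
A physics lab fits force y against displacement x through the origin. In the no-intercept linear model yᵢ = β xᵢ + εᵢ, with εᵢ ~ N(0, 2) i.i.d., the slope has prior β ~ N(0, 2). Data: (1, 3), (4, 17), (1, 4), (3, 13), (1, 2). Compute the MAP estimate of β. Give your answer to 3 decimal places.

β̂_MAP = 4.000

log p(β | y) = −Σ(yᵢ − βxᵢ)²/(2·2) − β²/(2·2) + const.
Setting the derivative to zero: Σxᵢ(yᵢ − βxᵢ)/2 − β/2 = 0, so β = Σxᵢyᵢ / (Σxᵢ² + σ²/τ²).
Σxᵢyᵢ = 1·3 + 4·17 + 1·4 + 3·13 + 1·2 = 116; Σxᵢ² = 28; σ²/τ² = 1.
β̂_MAP = 116 / (28 + 1) = 116/29 ≈ 4.000.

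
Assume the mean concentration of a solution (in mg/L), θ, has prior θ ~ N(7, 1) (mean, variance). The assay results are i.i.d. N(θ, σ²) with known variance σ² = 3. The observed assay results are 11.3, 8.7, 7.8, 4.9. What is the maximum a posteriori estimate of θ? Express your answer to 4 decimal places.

θ̂_MAP = 7.6714

n = 4; x̄ = (11.3 + 8.7 + 7.8 + 4.9)/4 = 32.7/4 = 8.175.
For a Normal prior and Normal likelihood with known variance, the posterior is Normal; its mode equals its mean, the precision-weighted average.
Prior precision 1/σ₀² = 1/1 = 1; data precision n/σ² = 4/3.
θ̂ = (1·7 + (4/3)·8.175) / (1 + 4/3) = 17.9/(7/3) = 537/70 ≈ 7.6714.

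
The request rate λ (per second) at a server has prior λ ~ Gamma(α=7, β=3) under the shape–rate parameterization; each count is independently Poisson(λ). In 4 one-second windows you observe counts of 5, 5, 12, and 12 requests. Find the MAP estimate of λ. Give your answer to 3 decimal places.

Σxᵢ = 5+5+12+12 = 34, with n = 4.
Posterior ∝ λ^6e^(−3λ) · λ^34e^(−4λ) = λ^40e^(−7λ), i.e. Gamma(shape=41, rate=7).
The mode of a Gamma(a, b) with a ≥ 1 (shape–rate) is (a−1)/b = 40/7 ≈ 5.714.

λ̂_MAP = 5.714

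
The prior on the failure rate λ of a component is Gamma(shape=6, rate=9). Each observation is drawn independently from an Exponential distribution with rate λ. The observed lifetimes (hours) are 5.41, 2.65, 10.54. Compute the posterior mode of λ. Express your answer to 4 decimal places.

λ̂_MAP = 0.2899

The Exponential(rate=λ) likelihood is ∝ λ^n e^(−λΣtᵢ). Here n = 3 and Σtᵢ = 5.41 + 2.65 + 10.54 = 18.60.
Posterior ∝ λ^5e^(−9λ) · λ^3e^(−18.60λ) = λ^8e^(−27.60λ), i.e. Gamma(9, 27.60).
Mode = (a−1)/b = 8/27.60 ≈ 0.2899.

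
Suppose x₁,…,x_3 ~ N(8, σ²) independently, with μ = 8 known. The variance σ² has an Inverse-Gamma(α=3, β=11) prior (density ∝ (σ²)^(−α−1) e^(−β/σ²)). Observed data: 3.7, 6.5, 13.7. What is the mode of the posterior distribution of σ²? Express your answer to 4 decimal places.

σ̂²_MAP = 6.8391

Sum of squared deviations about the known mean: SS = (3.7−8)² + (6.5−8)² + (13.7−8)² = 53.23.
The Normal likelihood contributes (σ²)^(−n/2) exp(−SS/(2σ²)), so the posterior is Inverse-Gamma(α + n/2, β + SS/2) = Inverse-Gamma(4.5, 37.615).
The mode of Inverse-Gamma(a, b) is b/(a+1) = 37.615/5.5 ≈ 6.8391.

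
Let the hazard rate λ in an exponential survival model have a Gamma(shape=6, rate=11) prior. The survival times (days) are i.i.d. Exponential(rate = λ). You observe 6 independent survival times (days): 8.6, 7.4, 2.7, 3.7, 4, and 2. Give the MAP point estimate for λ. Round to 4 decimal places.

λ̂_MAP = 0.2792

The Exponential(rate=λ) likelihood is ∝ λ^n e^(−λΣtᵢ). Here n = 6 and Σtᵢ = 8.6 + 7.4 + 2.7 + 3.7 + 4 + 2 = 28.4.
Posterior ∝ λ^5e^(−11λ) · λ^6e^(−28.4λ) = λ^11e^(−39.4λ), i.e. Gamma(12, 39.4).
Mode = (a−1)/b = 11/39.4 ≈ 0.2792.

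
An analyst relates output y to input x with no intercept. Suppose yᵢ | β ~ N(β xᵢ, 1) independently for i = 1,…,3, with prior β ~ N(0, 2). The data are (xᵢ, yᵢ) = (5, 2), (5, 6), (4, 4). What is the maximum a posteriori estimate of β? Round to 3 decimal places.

log p(β | y) = −Σ(yᵢ − βxᵢ)²/(2·1) − β²/(2·2) + const.
Setting the derivative to zero: Σxᵢ(yᵢ − βxᵢ)/1 − β/2 = 0, so β = Σxᵢyᵢ / (Σxᵢ² + σ²/τ²).
Σxᵢyᵢ = 5·2 + 5·6 + 4·4 = 56; Σxᵢ² = 66; σ²/τ² = 0.5.
β̂_MAP = 56 / (66 + 0.5) = 56/66.5 ≈ 0.842.

β̂_MAP = 0.842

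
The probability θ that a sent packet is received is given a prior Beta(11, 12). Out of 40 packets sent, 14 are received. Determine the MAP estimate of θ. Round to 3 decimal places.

θ̂_MAP = 0.393

Prior: Beta(11, 12).
Data: 14 successes in 40 trials. The binomial likelihood contributes θ^14(1−θ)^26, so the posterior is Beta(11+14, 12+26) = Beta(25, 38).
For Beta(a, b) with a, b > 1 the mode is (a−1)/(a+b−2) = 24/61 ≈ 0.393.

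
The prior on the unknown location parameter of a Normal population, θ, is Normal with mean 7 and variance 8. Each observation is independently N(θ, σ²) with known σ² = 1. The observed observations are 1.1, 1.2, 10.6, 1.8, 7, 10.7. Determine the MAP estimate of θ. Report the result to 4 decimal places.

n = 6; x̄ = (1.1 + 1.2 + 10.6 + 1.8 + 7 + 10.7)/6 = 32.4/6 = 5.4.
For a Normal prior and Normal likelihood with known variance, the posterior is Normal; its mode equals its mean, the precision-weighted average.
Prior precision 1/σ₀² = 1/8 = 0.125; data precision n/σ² = 6/1 = 6.
θ̂ = (0.125·7 + 6·5.4) / (0.125 + 6) = 33.275/6.125 = 1331/245 ≈ 5.4327.

θ̂_MAP = 5.4327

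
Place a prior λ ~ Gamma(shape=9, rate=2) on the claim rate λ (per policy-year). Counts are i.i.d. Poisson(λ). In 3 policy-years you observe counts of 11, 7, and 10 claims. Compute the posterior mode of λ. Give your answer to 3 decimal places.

λ̂_MAP = 7.200

Σxᵢ = 11+7+10 = 28, with n = 3.
Posterior ∝ λ^8e^(−2λ) · λ^28e^(−3λ) = λ^36e^(−5λ), i.e. Gamma(shape=37, rate=5).
The mode of a Gamma(a, b) with a ≥ 1 (shape–rate) is (a−1)/b = 36/5 ≈ 7.200.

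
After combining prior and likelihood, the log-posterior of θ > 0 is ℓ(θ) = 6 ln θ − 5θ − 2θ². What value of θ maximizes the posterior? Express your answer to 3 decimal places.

ℓ'(θ) = 6/θ − 5 − 4θ. Setting this to zero and multiplying by θ: 4θ² + 5θ − 6 = 0.
θ = (−5 + √(5² + 4·4·6)) / (2·4) = (−5 + √121) / 8 = (−5 + 11)/8 = 3/4.
ℓ''(θ) = −6/θ² − 4 < 0, confirming a maximum.

θ̂_MAP = 0.750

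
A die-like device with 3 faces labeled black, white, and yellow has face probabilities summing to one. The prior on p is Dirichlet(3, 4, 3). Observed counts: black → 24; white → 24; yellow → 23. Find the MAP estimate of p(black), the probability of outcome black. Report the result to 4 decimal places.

The posterior is Dirichlet(αᵢ + nᵢ) = Dirichlet(27, 28, 26).
For a Dirichlet(a₁,…,a_K) with all aᵢ > 1, the mode has j-th component (aⱼ − 1)/(Σaᵢ − K).
Here Σaᵢ = 81 and K = 3, so p(black) = (27 − 1)/(81 − 3) = 26/78 ≈ 0.3333.

MAP estimate of p(black) = 0.3333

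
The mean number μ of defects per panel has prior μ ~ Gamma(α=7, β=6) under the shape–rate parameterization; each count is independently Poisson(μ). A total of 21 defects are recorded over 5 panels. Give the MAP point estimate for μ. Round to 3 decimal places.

Σxᵢ = 21, n = 5.
Posterior ∝ μ^6e^(−6μ) · μ^21e^(−5μ) = μ^27e^(−11μ), i.e. Gamma(shape=28, rate=11).
The mode of a Gamma(a, b) with a ≥ 1 (shape–rate) is (a−1)/b = 27/11 ≈ 2.455.

μ̂_MAP = 2.455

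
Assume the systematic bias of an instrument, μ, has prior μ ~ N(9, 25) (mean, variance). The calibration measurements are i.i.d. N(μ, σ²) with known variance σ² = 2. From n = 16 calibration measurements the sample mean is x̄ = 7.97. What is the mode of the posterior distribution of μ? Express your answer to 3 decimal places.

n = 16, x̄ = 7.97.
For a Normal prior and Normal likelihood with known variance, the posterior is Normal; its mode equals its mean, the precision-weighted average.
Prior precision 1/σ₀² = 1/25 = 0.04; data precision n/σ² = 16/2 = 8.
μ̂ = (0.04·9 + 8·7.97) / (0.04 + 8) = 64.12/8.04 = 1603/201 ≈ 7.975.

μ̂_MAP = 7.975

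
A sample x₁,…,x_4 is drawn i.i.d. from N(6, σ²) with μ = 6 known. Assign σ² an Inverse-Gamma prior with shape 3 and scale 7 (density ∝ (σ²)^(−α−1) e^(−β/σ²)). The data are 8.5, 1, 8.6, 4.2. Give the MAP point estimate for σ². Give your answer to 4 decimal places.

σ̂²_MAP = 4.6042

Sum of squared deviations about the known mean: SS = (8.5−6)² + (1−6)² + (8.6−6)² + (4.2−6)² = 41.25.
The Normal likelihood contributes (σ²)^(−n/2) exp(−SS/(2σ²)), so the posterior is Inverse-Gamma(α + n/2, β + SS/2) = Inverse-Gamma(5, 27.625).
The mode of Inverse-Gamma(a, b) is b/(a+1) = 27.625/6 ≈ 4.6042.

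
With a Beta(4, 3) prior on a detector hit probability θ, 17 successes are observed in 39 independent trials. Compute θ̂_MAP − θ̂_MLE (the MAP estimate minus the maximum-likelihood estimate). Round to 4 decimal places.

Posterior is Beta(21, 25); MAP = (21−1)/(46−2) = 20/44 ≈ 0.45455.
MLE ignores the prior: θ̂_MLE = k/n = 17/39 ≈ 0.43590.
Difference = 20/44 − 17/39 = 8/429 ≈ 0.0186.

MAP − MLE = 0.0186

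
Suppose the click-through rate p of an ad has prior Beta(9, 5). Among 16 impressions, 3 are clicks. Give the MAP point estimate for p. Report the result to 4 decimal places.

p̂_MAP = 0.3929

Prior: Beta(9, 5).
Data: 3 successes in 16 trials. The binomial likelihood contributes p^3(1−p)^13, so the posterior is Beta(9+3, 5+13) = Beta(12, 18).
For Beta(a, b) with a, b > 1 the mode is (a−1)/(a+b−2) = 11/28 ≈ 0.3929.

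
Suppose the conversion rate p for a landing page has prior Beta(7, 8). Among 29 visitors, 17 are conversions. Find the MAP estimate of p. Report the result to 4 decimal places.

p̂_MAP = 0.5476

Prior: Beta(7, 8).
Data: 17 successes in 29 trials. The binomial likelihood contributes p^17(1−p)^12, so the posterior is Beta(7+17, 8+12) = Beta(24, 20).
For Beta(a, b) with a, b > 1 the mode is (a−1)/(a+b−2) = 23/42 ≈ 0.5476.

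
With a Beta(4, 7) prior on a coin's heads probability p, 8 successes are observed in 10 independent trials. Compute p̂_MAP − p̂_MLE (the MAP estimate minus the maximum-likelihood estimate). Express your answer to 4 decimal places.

MAP − MLE = -0.2211

Posterior is Beta(12, 9); MAP = (12−1)/(21−2) = 11/19 ≈ 0.57895.
MLE ignores the prior: p̂_MLE = k/n = 8/10 ≈ 0.80000.
Difference = 11/19 − 8/10 = -21/95 ≈ -0.2211.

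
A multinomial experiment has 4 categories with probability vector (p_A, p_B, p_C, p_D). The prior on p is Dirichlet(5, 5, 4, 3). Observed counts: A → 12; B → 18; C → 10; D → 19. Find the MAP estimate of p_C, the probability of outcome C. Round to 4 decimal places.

MAP estimate of p_C = 0.1806

The posterior is Dirichlet(αᵢ + nᵢ) = Dirichlet(17, 23, 14, 22).
For a Dirichlet(a₁,…,a_K) with all aᵢ > 1, the mode has j-th component (aⱼ − 1)/(Σaᵢ − K).
Here Σaᵢ = 76 and K = 4, so p_C = (14 − 1)/(76 − 4) = 13/72 ≈ 0.1806.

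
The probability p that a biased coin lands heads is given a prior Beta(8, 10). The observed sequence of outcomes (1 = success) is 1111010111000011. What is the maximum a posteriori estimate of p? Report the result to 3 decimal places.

Prior: Beta(8, 10).
Data: 10 successes in 16 trials (from the sequence). The binomial likelihood contributes p^10(1−p)^6, so the posterior is Beta(8+10, 10+6) = Beta(18, 16).
For Beta(a, b) with a, b > 1 the mode is (a−1)/(a+b−2) = 17/32 ≈ 0.531.

p̂_MAP = 0.531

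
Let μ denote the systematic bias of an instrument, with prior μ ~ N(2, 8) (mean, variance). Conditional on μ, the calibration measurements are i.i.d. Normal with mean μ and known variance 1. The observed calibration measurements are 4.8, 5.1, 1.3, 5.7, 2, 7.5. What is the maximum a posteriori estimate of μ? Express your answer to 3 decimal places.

n = 6; x̄ = (4.8 + 5.1 + 1.3 + 5.7 + 2 + 7.5)/6 = 26.4/6 = 4.4.
For a Normal prior and Normal likelihood with known variance, the posterior is Normal; its mode equals its mean, the precision-weighted average.
Prior precision 1/σ₀² = 1/8 = 0.125; data precision n/σ² = 6/1 = 6.
μ̂ = (0.125·2 + 6·4.4) / (0.125 + 6) = 26.65/6.125 = 1066/245 ≈ 4.351.

μ̂_MAP = 4.351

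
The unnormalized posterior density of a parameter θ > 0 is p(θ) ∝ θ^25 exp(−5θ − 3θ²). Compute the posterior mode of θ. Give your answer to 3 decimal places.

θ̂_MAP = 1.667

ℓ'(θ) = 25/θ − 5 − 6θ. Setting this to zero and multiplying by θ: 6θ² + 5θ − 25 = 0.
θ = (−5 + √(5² + 4·6·25)) / (2·6) = (−5 + √625) / 12 = (−5 + 25)/12 = 5/3.
ℓ''(θ) = −25/θ² − 6 < 0, confirming a maximum.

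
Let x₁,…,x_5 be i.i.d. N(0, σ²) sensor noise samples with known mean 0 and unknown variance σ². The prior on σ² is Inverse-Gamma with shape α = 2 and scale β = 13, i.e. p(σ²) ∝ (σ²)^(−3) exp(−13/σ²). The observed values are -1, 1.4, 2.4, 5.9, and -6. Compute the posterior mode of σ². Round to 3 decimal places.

Sum of squared deviations about the known mean: SS = (-1−0)² + (1.4−0)² + (2.4−0)² + (5.9−0)² + (-6−0)² = 79.53.
The Normal likelihood contributes (σ²)^(−n/2) exp(−SS/(2σ²)), so the posterior is Inverse-Gamma(α + n/2, β + SS/2) = Inverse-Gamma(4.5, 52.765).
The mode of Inverse-Gamma(a, b) is b/(a+1) = 52.765/5.5 ≈ 9.594.

σ̂²_MAP = 9.594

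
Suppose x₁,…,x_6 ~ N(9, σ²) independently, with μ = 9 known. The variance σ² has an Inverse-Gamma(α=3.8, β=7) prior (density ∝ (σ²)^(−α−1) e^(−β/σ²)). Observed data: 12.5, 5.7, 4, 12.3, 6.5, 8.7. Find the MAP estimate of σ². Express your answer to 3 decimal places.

Sum of squared deviations about the known mean: SS = (12.5−9)² + (5.7−9)² + (4−9)² + (12.3−9)² + (6.5−9)² + (8.7−9)² = 65.37.
The Normal likelihood contributes (σ²)^(−n/2) exp(−SS/(2σ²)), so the posterior is Inverse-Gamma(α + n/2, β + SS/2) = Inverse-Gamma(6.8, 39.685).
The mode of Inverse-Gamma(a, b) is b/(a+1) = 39.685/7.8 ≈ 5.088.

σ̂²_MAP = 5.088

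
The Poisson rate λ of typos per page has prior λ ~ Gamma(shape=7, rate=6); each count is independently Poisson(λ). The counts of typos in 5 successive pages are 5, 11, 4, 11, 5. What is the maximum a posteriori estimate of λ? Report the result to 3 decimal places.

λ̂_MAP = 3.818

Σxᵢ = 5+11+4+11+5 = 36, with n = 5.
Posterior ∝ λ^6e^(−6λ) · λ^36e^(−5λ) = λ^42e^(−11λ), i.e. Gamma(shape=43, rate=11).
The mode of a Gamma(a, b) with a ≥ 1 (shape–rate) is (a−1)/b = 42/11 ≈ 3.818.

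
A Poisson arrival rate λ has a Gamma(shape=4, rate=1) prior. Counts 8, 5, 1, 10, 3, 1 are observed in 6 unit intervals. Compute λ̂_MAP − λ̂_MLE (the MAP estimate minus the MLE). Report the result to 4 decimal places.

Σxᵢ = 28. Posterior is Gamma(32, 7); MAP = (32−1)/7 = 31/7 ≈ 4.42857.
MLE = x̄ = 28/6 ≈ 4.66667.
Difference = 31/7 − 28/6 = -5/21 ≈ -0.2381.

MAP − MLE = -0.2381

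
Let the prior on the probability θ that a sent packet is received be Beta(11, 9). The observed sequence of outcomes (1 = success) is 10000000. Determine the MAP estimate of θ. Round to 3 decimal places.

θ̂_MAP = 0.423

Prior: Beta(11, 9).
Data: 1 success in 8 trials (from the sequence). The binomial likelihood contributes θ(1−θ)^7, so the posterior is Beta(11+1, 9+7) = Beta(12, 16).
For Beta(a, b) with a, b > 1 the mode is (a−1)/(a+b−2) = 11/26 ≈ 0.423.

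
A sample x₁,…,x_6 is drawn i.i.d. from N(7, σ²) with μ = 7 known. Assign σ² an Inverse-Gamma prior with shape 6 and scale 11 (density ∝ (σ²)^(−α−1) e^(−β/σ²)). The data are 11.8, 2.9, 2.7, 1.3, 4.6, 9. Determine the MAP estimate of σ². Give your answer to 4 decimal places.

σ̂²_MAP = 6.1295

Sum of squared deviations about the known mean: SS = (11.8−7)² + (2.9−7)² + (2.7−7)² + (1.3−7)² + (4.6−7)² + (9−7)² = 100.59.
The Normal likelihood contributes (σ²)^(−n/2) exp(−SS/(2σ²)), so the posterior is Inverse-Gamma(α + n/2, β + SS/2) = Inverse-Gamma(9, 61.295).
The mode of Inverse-Gamma(a, b) is b/(a+1) = 61.295/10 ≈ 6.1295.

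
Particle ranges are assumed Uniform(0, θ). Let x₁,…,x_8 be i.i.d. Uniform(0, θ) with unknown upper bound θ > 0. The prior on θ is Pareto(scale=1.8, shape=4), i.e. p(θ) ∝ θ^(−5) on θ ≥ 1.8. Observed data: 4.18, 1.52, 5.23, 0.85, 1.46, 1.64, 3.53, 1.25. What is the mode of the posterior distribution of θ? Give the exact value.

The Uniform(0, θ) likelihood is θ^(−n) for θ ≥ max(xᵢ), zero otherwise. Here max(xᵢ) = 5.23.
Posterior ∝ θ^(−5) · θ^(−8) = θ^(−13) on θ ≥ max(1.8, 5.23) = 5.23.
This density is strictly decreasing in θ, so the posterior mode lies at the lower boundary of the support.

θ̂_MAP = 5.23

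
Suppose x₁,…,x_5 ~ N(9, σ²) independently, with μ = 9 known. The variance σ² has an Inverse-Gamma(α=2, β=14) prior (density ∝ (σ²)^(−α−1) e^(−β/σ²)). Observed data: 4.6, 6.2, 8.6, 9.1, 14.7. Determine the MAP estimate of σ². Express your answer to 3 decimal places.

σ̂²_MAP = 7.987

Sum of squared deviations about the known mean: SS = (4.6−9)² + (6.2−9)² + (8.6−9)² + (9.1−9)² + (14.7−9)² = 59.86.
The Normal likelihood contributes (σ²)^(−n/2) exp(−SS/(2σ²)), so the posterior is Inverse-Gamma(α + n/2, β + SS/2) = Inverse-Gamma(4.5, 43.93).
The mode of Inverse-Gamma(a, b) is b/(a+1) = 43.93/5.5 ≈ 7.987.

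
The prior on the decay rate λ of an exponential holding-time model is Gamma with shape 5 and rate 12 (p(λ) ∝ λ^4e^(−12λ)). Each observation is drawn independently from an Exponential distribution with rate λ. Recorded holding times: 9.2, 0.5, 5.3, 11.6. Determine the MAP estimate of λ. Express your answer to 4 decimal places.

The Exponential(rate=λ) likelihood is ∝ λ^n e^(−λΣtᵢ). Here n = 4 and Σtᵢ = 9.2 + 0.5 + 5.3 + 11.6 = 26.6.
Posterior ∝ λ^4e^(−12λ) · λ^4e^(−26.6λ) = λ^8e^(−38.6λ), i.e. Gamma(9, 38.6).
Mode = (a−1)/b = 8/38.6 ≈ 0.2073.

λ̂_MAP = 0.2073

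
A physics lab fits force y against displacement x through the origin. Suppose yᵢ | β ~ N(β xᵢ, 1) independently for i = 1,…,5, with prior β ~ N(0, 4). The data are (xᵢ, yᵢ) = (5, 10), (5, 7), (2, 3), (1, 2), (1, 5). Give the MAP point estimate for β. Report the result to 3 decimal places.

log p(β | y) = −Σ(yᵢ − βxᵢ)²/(2·1) − β²/(2·4) + const.
Setting the derivative to zero: Σxᵢ(yᵢ − βxᵢ)/1 − β/4 = 0, so β = Σxᵢyᵢ / (Σxᵢ² + σ²/τ²).
Σxᵢyᵢ = 5·10 + 5·7 + 2·3 + 1·2 + 1·5 = 98; Σxᵢ² = 56; σ²/τ² = 0.25.
β̂_MAP = 98 / (56 + 0.25) = 98/56.25 ≈ 1.742.

β̂_MAP = 1.742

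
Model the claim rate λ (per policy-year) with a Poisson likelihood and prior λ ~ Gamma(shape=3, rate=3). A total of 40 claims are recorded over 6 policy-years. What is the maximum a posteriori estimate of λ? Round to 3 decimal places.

Σxᵢ = 40, n = 6.
Posterior ∝ λ^2e^(−3λ) · λ^40e^(−6λ) = λ^42e^(−9λ), i.e. Gamma(shape=43, rate=9).
The mode of a Gamma(a, b) with a ≥ 1 (shape–rate) is (a−1)/b = 42/9 ≈ 4.667.

λ̂_MAP = 4.667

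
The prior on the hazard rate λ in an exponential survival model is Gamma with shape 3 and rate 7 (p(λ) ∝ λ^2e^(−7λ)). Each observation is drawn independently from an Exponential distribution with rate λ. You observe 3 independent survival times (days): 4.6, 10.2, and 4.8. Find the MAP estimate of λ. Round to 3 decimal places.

λ̂_MAP = 0.188

The Exponential(rate=λ) likelihood is ∝ λ^n e^(−λΣtᵢ). Here n = 3 and Σtᵢ = 4.6 + 10.2 + 4.8 = 19.6.
Posterior ∝ λ^2e^(−7λ) · λ^3e^(−19.6λ) = λ^5e^(−26.6λ), i.e. Gamma(6, 26.6).
Mode = (a−1)/b = 5/26.6 ≈ 0.188.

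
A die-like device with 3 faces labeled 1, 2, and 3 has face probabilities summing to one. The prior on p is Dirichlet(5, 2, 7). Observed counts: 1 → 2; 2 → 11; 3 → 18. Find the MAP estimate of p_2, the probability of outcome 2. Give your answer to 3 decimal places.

The posterior is Dirichlet(αᵢ + nᵢ) = Dirichlet(7, 13, 25).
For a Dirichlet(a₁,…,a_K) with all aᵢ > 1, the mode has j-th component (aⱼ − 1)/(Σaᵢ − K).
Here Σaᵢ = 45 and K = 3, so p_2 = (13 − 1)/(45 − 3) = 12/42 ≈ 0.286.

MAP estimate: 0.286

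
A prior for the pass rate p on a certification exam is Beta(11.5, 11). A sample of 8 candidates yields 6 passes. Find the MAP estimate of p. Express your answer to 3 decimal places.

p̂_MAP = 0.579

Prior: Beta(11.5, 11).
Data: 6 successes in 8 trials. The binomial likelihood contributes p^6(1−p)^2, so the posterior is Beta(11.5+6, 11+2) = Beta(17.5, 13).
For Beta(a, b) with a, b > 1 the mode is (a−1)/(a+b−2) = 16.5/28.5 ≈ 0.579.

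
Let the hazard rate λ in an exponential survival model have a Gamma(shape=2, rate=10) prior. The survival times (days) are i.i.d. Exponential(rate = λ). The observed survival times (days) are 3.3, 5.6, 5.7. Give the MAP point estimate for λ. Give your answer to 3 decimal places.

The Exponential(rate=λ) likelihood is ∝ λ^n e^(−λΣtᵢ). Here n = 3 and Σtᵢ = 3.3 + 5.6 + 5.7 = 14.6.
Posterior ∝ λe^(−10λ) · λ^3e^(−14.6λ) = λ^4e^(−24.6λ), i.e. Gamma(5, 24.6).
Mode = (a−1)/b = 4/24.6 ≈ 0.163.

λ̂_MAP = 0.163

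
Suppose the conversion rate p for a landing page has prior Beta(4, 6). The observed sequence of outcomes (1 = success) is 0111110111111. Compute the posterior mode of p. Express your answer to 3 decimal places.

p̂_MAP = 0.667

Prior: Beta(4, 6).
Data: 11 successes in 13 trials (from the sequence). The binomial likelihood contributes p^11(1−p)^2, so the posterior is Beta(4+11, 6+2) = Beta(15, 8).
For Beta(a, b) with a, b > 1 the mode is (a−1)/(a+b−2) = 14/21 ≈ 0.667.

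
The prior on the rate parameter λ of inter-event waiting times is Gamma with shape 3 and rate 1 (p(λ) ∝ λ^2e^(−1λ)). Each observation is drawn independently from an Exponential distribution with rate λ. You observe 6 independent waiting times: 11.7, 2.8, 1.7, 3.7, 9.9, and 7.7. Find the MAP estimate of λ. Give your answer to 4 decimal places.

The Exponential(rate=λ) likelihood is ∝ λ^n e^(−λΣtᵢ). Here n = 6 and Σtᵢ = 11.7 + 2.8 + 1.7 + 3.7 + 9.9 + 7.7 = 37.5.
Posterior ∝ λ^2e^(−1λ) · λ^6e^(−37.5λ) = λ^8e^(−38.5λ), i.e. Gamma(9, 38.5).
Mode = (a−1)/b = 8/38.5 ≈ 0.2078.

λ̂_MAP = 0.2078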